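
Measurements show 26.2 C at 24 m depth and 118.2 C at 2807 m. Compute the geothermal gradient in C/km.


dT = 118.2 - 26.2 = 92.0 C
dz = 2807 - 24 = 2783 m
gradient = dT/dz * 1000 = 92.0/2783 * 1000 = 33.0579 C/km

33.0579


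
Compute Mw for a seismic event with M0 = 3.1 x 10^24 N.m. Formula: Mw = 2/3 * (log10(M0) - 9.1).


log10(M0) = log10(3.1 x 10^24) = 24.4914
Mw = 2/3 * (24.4914 - 9.1)
= 2/3 * 15.3914
= 10.26

10.26


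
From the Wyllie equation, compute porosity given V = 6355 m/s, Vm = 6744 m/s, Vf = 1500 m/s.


1/V - 1/Vm = 1/6355 - 1/6744 = 9.08e-06
1/Vf - 1/Vm = 1/1500 - 1/6744 = 0.00051839
phi = 9.08e-06 / 0.00051839 = 0.0175

0.0175


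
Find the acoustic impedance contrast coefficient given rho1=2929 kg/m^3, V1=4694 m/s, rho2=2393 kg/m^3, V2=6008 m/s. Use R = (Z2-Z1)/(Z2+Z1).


Z1 = 2929 * 4694 = 13748726
Z2 = 2393 * 6008 = 14377144
R = (14377144 - 13748726) / (14377144 + 13748726) = 628418 / 28125870 = 0.0223

0.0223


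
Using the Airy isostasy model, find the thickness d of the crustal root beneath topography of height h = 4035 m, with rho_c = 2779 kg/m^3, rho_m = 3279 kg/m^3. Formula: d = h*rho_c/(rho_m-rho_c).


rho_m - rho_c = 3279 - 2779 = 500
d = 4035 * 2779 / 500
= 11213265 / 500
= 22426.53 m

22426.53


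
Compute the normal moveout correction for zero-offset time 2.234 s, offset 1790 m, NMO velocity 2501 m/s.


x/Vnmo = 1790/2501 = 0.715714
(x/Vnmo)^2 = 0.512246
t0^2 = 4.990756
sqrt(4.990756 + 0.512246) = 2.345848
dt = 2.345848 - 2.234 = 0.111848

0.111848


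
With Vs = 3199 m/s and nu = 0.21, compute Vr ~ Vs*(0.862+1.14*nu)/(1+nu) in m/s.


Numerator factor = 0.862 + 1.14*0.21 = 1.1014
Denominator = 1 + 0.21 = 1.21
Vr = 3199 * 1.1014 / 1.21 = 2911.88 m/s

2911.88


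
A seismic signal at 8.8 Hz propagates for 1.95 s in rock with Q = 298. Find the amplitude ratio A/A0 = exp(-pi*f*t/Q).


pi*f*t/Q = pi*8.8*1.95/298 = 0.180905
A/A0 = exp(-0.180905) = 0.834515

0.834515


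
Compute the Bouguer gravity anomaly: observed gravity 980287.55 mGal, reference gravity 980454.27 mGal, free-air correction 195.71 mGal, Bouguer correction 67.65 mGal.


BA = g_obs - g_ref + FAC - BC
= 980287.55 - 980454.27 + 195.71 - 67.65
= -38.66 mGal

-38.66


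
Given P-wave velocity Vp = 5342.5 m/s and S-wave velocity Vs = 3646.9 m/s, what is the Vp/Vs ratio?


Vp/Vs = 5342.5 / 3646.9
= 1.4649

1.4649


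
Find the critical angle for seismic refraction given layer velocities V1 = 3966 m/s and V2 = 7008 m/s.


V1/V2 = 3966/7008 = 0.565925
theta_c = arcsin(0.565925) = 34.4665 degrees

34.4665


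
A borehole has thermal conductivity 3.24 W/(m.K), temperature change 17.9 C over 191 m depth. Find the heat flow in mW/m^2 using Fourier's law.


q = k * dT / dz * 1000
= 3.24 * 17.9 / 191 * 1000
= 0.303644 * 1000
= 303.644 mW/m^2

303.644


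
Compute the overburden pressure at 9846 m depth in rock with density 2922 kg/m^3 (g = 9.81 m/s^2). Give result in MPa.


P = rho * g * z / 1e6
= 2922 * 9.81 * 9846 / 1e6
= 282233817.72 / 1e6
= 282.2338 MPa

282.2338


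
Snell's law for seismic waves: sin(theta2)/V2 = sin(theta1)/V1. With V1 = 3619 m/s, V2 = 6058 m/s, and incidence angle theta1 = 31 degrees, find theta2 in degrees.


sin(theta1) = sin(31 deg) = 0.515038
sin(theta2) = V2/V1 * sin(theta1) = 6058/3619 * 0.515038 = 0.862144
theta2 = arcsin(0.862144) = 59.5582 degrees

59.5582


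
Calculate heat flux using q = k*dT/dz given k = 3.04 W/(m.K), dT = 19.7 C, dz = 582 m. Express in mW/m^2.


q = k * dT / dz * 1000
= 3.04 * 19.7 / 582 * 1000
= 0.1029 * 1000
= 102.9003 mW/m^2

102.9003


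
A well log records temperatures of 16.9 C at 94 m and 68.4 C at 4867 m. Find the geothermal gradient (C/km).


dT = 68.4 - 16.9 = 51.5 C
dz = 4867 - 94 = 4773 m
gradient = dT/dz * 1000 = 51.5/4773 * 1000 = 10.7899 C/km

10.7899


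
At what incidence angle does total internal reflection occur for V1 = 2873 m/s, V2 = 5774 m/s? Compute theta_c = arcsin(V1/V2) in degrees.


V1/V2 = 2873/5774 = 0.497575
theta_c = arcsin(0.497575) = 29.8397 degrees

29.8397


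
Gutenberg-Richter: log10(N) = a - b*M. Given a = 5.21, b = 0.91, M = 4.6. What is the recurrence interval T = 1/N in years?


log10(N) = 5.21 - 0.91*4.6 = 1.024
N = 10^1.024 = 10.568175
T = 1/N = 1/10.568175 = 0.0946 years

0.0946


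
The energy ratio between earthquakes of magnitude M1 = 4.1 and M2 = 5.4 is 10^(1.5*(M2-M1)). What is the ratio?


M2 - M1 = 5.4 - 4.1 = 1.3
1.5 * 1.3 = 1.95
ratio = 10^1.95 = 89.13

89.13


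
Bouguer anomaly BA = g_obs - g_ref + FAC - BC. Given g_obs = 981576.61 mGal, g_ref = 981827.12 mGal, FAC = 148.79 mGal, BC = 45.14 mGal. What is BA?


BA = g_obs - g_ref + FAC - BC
= 981576.61 - 981827.12 + 148.79 - 45.14
= -146.86 mGal

-146.86


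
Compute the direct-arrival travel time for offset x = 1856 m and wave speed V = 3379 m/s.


t = x / V
= 1856 / 3379
= 0.5493 s

0.5493


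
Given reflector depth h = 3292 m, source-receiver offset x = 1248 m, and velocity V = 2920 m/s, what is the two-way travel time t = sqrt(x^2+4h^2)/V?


x^2 + 4h^2 = 1248^2 + 4*3292^2 = 1557504 + 43349056 = 44906560
sqrt(44906560) = 6701.2357
t = 6701.2357 / 2920 = 2.2949 s

2.2949


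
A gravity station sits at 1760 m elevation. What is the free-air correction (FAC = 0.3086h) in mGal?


FAC = 0.3086 * h
= 0.3086 * 1760
= 543.136 mGal

543.136


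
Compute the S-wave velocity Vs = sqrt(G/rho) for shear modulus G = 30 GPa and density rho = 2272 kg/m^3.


Convert G to Pa: G = 30e9 Pa
Compute G/rho = 30e9 / 2272 = 13204225.3521
Vs = sqrt(13204225.3521) = 3633.76 m/s

3633.76


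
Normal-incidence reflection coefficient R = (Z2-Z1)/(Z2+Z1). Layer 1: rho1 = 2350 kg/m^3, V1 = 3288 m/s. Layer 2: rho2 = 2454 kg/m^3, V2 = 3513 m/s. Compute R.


Z1 = 2350 * 3288 = 7726800
Z2 = 2454 * 3513 = 8620902
R = (8620902 - 7726800) / (8620902 + 7726800) = 894102 / 16347702 = 0.0547

0.0547


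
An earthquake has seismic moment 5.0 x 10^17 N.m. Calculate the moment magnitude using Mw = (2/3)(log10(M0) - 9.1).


log10(M0) = log10(5.0 x 10^17) = 17.699
Mw = 2/3 * (17.699 - 9.1)
= 2/3 * 8.599
= 5.73

5.73


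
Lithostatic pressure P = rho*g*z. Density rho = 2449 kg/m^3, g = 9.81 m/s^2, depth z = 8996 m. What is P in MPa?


P = rho * g * z / 1e6
= 2449 * 9.81 * 8996 / 1e6
= 216126111.24 / 1e6
= 216.1261 MPa

216.1261


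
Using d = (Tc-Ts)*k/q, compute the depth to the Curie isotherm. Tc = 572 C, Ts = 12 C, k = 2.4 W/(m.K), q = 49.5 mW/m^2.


T_Curie - T_surf = 572 - 12 = 560 C
Convert q to W/m^2: 49.5 mW/m^2 = 0.0495 W/m^2
d = 560 * 2.4 / 0.0495 = 27151.52 m

27151.52


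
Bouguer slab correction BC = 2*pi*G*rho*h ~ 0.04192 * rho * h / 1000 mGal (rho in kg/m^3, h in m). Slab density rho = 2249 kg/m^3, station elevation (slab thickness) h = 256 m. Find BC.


BC = 0.04192 * rho * h / 1000
= 0.04192 * 2249 * 256 / 1000
= 24.1352 mGal

24.1352


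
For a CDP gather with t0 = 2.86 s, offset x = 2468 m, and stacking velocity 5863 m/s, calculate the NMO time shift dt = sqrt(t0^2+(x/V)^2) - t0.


x/Vnmo = 2468/5863 = 0.420945
(x/Vnmo)^2 = 0.177195
t0^2 = 8.1796
sqrt(8.1796 + 0.177195) = 2.890812
dt = 2.890812 - 2.86 = 0.030812

0.030812


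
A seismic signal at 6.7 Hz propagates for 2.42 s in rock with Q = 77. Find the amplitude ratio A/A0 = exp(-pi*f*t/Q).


pi*f*t/Q = pi*6.7*2.42/77 = 0.66153
A/A0 = exp(-0.66153) = 0.516061

0.516061


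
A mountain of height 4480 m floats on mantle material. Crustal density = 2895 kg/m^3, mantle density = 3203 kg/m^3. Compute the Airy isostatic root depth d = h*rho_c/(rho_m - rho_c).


rho_m - rho_c = 3203 - 2895 = 308
d = 4480 * 2895 / 308
= 12969600 / 308
= 42109.09 m

42109.09


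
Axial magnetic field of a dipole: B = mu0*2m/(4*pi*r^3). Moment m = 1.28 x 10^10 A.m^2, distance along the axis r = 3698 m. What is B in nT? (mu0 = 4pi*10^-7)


m = 1.28 x 10^10 = 12800000000 A.m^2
2m = 25600000000 A.m^2
r^3 = 3698^3 = 50570904392
B = (4pi*10^-7) * 25600000000 / (4*pi * 50570904392) * 1e9
= 32169.908773 / 635492726893.2 * 1e9
= 50.622 nT

50.622


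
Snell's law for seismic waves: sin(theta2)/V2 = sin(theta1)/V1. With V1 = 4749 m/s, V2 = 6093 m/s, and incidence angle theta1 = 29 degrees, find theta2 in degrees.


sin(theta1) = sin(29 deg) = 0.48481
sin(theta2) = V2/V1 * sin(theta1) = 6093/4749 * 0.48481 = 0.622014
theta2 = arcsin(0.622014) = 38.4634 degrees

38.4634


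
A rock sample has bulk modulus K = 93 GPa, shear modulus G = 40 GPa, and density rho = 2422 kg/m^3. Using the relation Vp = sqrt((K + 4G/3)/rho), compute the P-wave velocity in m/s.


First compute the effective modulus:
K + 4G/3 = 93e9 + 4*40e9/3 = 146333333333.33 Pa
Then divide by density:
146333333333.33 / 2422 = 60418387.008 Pa/(kg/m^3)
Take the square root:
Vp = sqrt(60418387.008) = 7772.93 m/s

7772.93


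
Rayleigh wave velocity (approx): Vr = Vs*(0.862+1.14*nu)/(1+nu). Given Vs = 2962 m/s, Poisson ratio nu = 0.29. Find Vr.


Numerator factor = 0.862 + 1.14*0.29 = 1.1926
Denominator = 1 + 0.29 = 1.29
Vr = 2962 * 1.1926 / 1.29 = 2738.36 m/s

2738.36


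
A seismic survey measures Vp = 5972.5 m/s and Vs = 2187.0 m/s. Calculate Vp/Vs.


Vp/Vs = 5972.5 / 2187.0
= 2.7309

2.7309


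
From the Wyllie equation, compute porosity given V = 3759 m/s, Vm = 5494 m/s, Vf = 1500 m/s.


1/V - 1/Vm = 1/3759 - 1/5494 = 8.401e-05
1/Vf - 1/Vm = 1/1500 - 1/5494 = 0.00048465
phi = 8.401e-05 / 0.00048465 = 0.1733

0.1733


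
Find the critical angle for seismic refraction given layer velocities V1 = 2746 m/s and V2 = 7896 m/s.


V1/V2 = 2746/7896 = 0.347771
theta_c = arcsin(0.347771) = 20.351 degrees

20.351


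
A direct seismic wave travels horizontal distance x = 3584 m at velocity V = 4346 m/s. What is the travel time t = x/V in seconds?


t = x / V
= 3584 / 4346
= 0.8247 s

0.8247


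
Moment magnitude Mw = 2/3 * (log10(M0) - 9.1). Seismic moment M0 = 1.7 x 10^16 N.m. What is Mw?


log10(M0) = log10(1.7 x 10^16) = 16.2304
Mw = 2/3 * (16.2304 - 9.1)
= 2/3 * 7.1304
= 4.75

4.75


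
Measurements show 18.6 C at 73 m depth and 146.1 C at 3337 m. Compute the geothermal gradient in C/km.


dT = 146.1 - 18.6 = 127.5 C
dz = 3337 - 73 = 3264 m
gradient = dT/dz * 1000 = 127.5/3264 * 1000 = 39.0625 C/km

39.0625


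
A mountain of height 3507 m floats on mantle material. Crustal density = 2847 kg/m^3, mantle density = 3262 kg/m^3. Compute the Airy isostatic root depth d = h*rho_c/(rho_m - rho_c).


rho_m - rho_c = 3262 - 2847 = 415
d = 3507 * 2847 / 415
= 9984429 / 415
= 24058.87 m

24058.87


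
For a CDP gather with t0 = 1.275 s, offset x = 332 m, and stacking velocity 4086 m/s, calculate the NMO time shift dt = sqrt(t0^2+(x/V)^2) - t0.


x/Vnmo = 332/4086 = 0.081253
(x/Vnmo)^2 = 0.006602
t0^2 = 1.625625
sqrt(1.625625 + 0.006602) = 1.277586
dt = 1.277586 - 1.275 = 0.002586

0.002586


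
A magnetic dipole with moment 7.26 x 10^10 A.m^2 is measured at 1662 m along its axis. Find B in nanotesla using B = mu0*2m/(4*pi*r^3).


m = 7.26 x 10^10 = 72600000000 A.m^2
2m = 145200000000 A.m^2
r^3 = 1662^3 = 4590849528
B = (4pi*10^-7) * 145200000000 / (4*pi * 4590849528) * 1e9
= 182463.70132 / 57690316603.6 * 1e9
= 3162.8133 nT

3162.8133


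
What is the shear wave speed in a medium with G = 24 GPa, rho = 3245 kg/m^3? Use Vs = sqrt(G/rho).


Convert G to Pa: G = 24e9 Pa
Compute G/rho = 24e9 / 3245 = 7395993.8367
Vs = sqrt(7395993.8367) = 2719.56 m/s

2719.56


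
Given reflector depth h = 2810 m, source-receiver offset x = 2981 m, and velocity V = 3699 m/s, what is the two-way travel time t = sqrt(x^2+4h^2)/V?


x^2 + 4h^2 = 2981^2 + 4*2810^2 = 8886361 + 31584400 = 40470761
sqrt(40470761) = 6361.6634
t = 6361.6634 / 3699 = 1.7198 s

1.7198


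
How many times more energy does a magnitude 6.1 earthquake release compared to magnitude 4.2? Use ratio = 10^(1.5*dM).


M2 - M1 = 6.1 - 4.2 = 1.9
1.5 * 1.9 = 2.85
ratio = 10^2.85 = 707.95

707.95


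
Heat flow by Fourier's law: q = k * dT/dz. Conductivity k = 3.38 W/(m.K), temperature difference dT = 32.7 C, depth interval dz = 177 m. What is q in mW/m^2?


q = k * dT / dz * 1000
= 3.38 * 32.7 / 177 * 1000
= 0.624441 * 1000
= 624.4407 mW/m^2

624.4407


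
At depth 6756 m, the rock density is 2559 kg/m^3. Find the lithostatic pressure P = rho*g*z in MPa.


P = rho * g * z / 1e6
= 2559 * 9.81 * 6756 / 1e6
= 169601205.24 / 1e6
= 169.6012 MPa

169.6012


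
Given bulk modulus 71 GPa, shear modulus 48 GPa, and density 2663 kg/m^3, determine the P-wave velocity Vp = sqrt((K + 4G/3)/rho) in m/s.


First compute the effective modulus:
K + 4G/3 = 71e9 + 4*48e9/3 = 135000000000.0 Pa
Then divide by density:
135000000000.0 / 2663 = 50694705.2197 Pa/(kg/m^3)
Take the square root:
Vp = sqrt(50694705.2197) = 7120.02 m/s

7120.02


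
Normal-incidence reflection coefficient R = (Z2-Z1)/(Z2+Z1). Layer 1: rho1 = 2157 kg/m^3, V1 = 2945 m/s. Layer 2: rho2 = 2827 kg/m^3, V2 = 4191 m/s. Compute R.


Z1 = 2157 * 2945 = 6352365
Z2 = 2827 * 4191 = 11847957
R = (11847957 - 6352365) / (11847957 + 6352365) = 5495592 / 18200322 = 0.302

0.302


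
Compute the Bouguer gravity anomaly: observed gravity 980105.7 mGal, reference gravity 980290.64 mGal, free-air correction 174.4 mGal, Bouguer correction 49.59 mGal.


BA = g_obs - g_ref + FAC - BC
= 980105.7 - 980290.64 + 174.4 - 49.59
= -60.13 mGal

-60.13


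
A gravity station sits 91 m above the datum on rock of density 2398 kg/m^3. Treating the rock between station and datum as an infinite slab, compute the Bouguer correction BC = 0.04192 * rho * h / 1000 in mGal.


BC = 0.04192 * rho * h / 1000
= 0.04192 * 2398 * 91 / 1000
= 9.1477 mGal

9.1477


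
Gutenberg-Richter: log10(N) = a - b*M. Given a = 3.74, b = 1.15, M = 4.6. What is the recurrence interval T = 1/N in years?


log10(N) = 3.74 - 1.15*4.6 = -1.55
N = 10^-1.55 = 0.028184
T = 1/N = 1/0.028184 = 35.4813 years

35.4813


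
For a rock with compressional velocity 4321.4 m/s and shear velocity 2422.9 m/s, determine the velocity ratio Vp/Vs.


Vp/Vs = 4321.4 / 2422.9
= 1.7836

1.7836


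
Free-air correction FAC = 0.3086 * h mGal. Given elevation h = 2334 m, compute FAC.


FAC = 0.3086 * h
= 0.3086 * 2334
= 720.2724 mGal

720.2724


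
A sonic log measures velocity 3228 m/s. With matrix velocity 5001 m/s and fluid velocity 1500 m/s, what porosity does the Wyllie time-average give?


1/V - 1/Vm = 1/3228 - 1/5001 = 0.00010983
1/Vf - 1/Vm = 1/1500 - 1/5001 = 0.00046671
phi = 0.00010983 / 0.00046671 = 0.2353

0.2353


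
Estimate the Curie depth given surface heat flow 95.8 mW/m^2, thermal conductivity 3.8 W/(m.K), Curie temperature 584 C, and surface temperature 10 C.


T_Curie - T_surf = 584 - 10 = 574 C
Convert q to W/m^2: 95.8 mW/m^2 = 0.0958 W/m^2
d = 574 * 3.8 / 0.0958 = 22768.27 m

22768.27


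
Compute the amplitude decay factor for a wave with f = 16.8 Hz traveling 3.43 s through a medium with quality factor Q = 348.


pi*f*t/Q = pi*16.8*3.43/348 = 0.520204
A/A0 = exp(-0.520204) = 0.594399

0.594399


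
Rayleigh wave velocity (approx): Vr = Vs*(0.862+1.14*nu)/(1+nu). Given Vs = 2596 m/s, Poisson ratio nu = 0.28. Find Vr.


Numerator factor = 0.862 + 1.14*0.28 = 1.1812
Denominator = 1 + 0.28 = 1.28
Vr = 2596 * 1.1812 / 1.28 = 2395.62 m/s

2395.62


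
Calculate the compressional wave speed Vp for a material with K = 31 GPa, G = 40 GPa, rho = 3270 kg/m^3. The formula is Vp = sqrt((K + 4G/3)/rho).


First compute the effective modulus:
K + 4G/3 = 31e9 + 4*40e9/3 = 84333333333.33 Pa
Then divide by density:
84333333333.33 / 3270 = 25790010.1937 Pa/(kg/m^3)
Take the square root:
Vp = sqrt(25790010.1937) = 5078.39 m/s

5078.39


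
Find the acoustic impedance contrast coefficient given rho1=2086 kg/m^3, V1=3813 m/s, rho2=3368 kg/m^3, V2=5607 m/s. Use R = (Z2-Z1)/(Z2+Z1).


Z1 = 2086 * 3813 = 7953918
Z2 = 3368 * 5607 = 18884376
R = (18884376 - 7953918) / (18884376 + 7953918) = 10930458 / 26838294 = 0.4073

0.4073


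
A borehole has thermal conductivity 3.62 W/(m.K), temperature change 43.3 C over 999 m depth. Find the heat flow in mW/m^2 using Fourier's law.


q = k * dT / dz * 1000
= 3.62 * 43.3 / 999 * 1000
= 0.156903 * 1000
= 156.9029 mW/m^2

156.9029


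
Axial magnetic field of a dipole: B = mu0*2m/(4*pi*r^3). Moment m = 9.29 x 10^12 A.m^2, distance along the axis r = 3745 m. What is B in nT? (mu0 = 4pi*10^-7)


m = 9.29 x 10^12 = 9290000000000 A.m^2
2m = 18580000000000 A.m^2
r^3 = 3745^3 = 52523718625
B = (4pi*10^-7) * 18580000000000 / (4*pi * 52523718625) * 1e9
= 23348316.601479 / 660032514286.07 * 1e9
= 35374.4946 nT

35374.4946


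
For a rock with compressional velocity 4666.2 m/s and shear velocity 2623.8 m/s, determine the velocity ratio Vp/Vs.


Vp/Vs = 4666.2 / 2623.8
= 1.7784

1.7784


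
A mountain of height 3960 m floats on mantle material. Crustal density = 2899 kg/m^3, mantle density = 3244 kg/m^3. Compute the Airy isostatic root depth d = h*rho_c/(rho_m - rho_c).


rho_m - rho_c = 3244 - 2899 = 345
d = 3960 * 2899 / 345
= 11480040 / 345
= 33275.48 m

33275.48


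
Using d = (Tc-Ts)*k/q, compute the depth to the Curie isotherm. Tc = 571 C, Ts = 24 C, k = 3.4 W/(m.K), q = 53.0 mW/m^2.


T_Curie - T_surf = 571 - 24 = 547 C
Convert q to W/m^2: 53.0 mW/m^2 = 0.053 W/m^2
d = 547 * 3.4 / 0.053 = 35090.57 m

35090.57


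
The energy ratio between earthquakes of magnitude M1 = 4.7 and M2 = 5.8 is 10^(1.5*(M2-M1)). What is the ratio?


M2 - M1 = 5.8 - 4.7 = 1.1
1.5 * 1.1 = 1.65
ratio = 10^1.65 = 44.67

44.67


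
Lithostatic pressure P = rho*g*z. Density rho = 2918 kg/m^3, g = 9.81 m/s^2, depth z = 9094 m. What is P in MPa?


P = rho * g * z / 1e6
= 2918 * 9.81 * 9094 / 1e6
= 260321024.52 / 1e6
= 260.321 MPa

260.321


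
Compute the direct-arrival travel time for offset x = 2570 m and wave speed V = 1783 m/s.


t = x / V
= 2570 / 1783
= 1.4414 s

1.4414


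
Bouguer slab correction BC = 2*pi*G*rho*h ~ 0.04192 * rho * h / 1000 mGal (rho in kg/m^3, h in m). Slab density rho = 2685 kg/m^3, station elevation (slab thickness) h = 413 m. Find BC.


BC = 0.04192 * rho * h / 1000
= 0.04192 * 2685 * 413 / 1000
= 46.4853 mGal

46.4853


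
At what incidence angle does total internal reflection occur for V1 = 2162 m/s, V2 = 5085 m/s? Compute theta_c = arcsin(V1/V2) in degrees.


V1/V2 = 2162/5085 = 0.425172
theta_c = arcsin(0.425172) = 25.1616 degrees

25.1616


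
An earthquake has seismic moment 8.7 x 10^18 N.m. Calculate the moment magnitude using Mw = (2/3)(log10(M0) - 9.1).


log10(M0) = log10(8.7 x 10^18) = 18.9395
Mw = 2/3 * (18.9395 - 9.1)
= 2/3 * 9.8395
= 6.56

6.56


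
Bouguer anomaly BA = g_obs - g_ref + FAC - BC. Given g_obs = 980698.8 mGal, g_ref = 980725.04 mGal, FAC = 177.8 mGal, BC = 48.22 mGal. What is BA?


BA = g_obs - g_ref + FAC - BC
= 980698.8 - 980725.04 + 177.8 - 48.22
= 103.34 mGal

103.34


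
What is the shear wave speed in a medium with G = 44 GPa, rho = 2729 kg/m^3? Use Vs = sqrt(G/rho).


Convert G to Pa: G = 44e9 Pa
Compute G/rho = 44e9 / 2729 = 16123122.0227
Vs = sqrt(16123122.0227) = 4015.36 m/s

4015.36


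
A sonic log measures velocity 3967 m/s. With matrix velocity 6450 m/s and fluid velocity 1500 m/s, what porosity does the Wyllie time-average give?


1/V - 1/Vm = 1/3967 - 1/6450 = 9.704e-05
1/Vf - 1/Vm = 1/1500 - 1/6450 = 0.00051163
phi = 9.704e-05 / 0.00051163 = 0.1897

0.1897


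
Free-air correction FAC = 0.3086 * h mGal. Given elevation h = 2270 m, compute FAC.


FAC = 0.3086 * h
= 0.3086 * 2270
= 700.522 mGal

700.522


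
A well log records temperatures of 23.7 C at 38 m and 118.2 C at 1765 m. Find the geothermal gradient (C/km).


dT = 118.2 - 23.7 = 94.5 C
dz = 1765 - 38 = 1727 m
gradient = dT/dz * 1000 = 94.5/1727 * 1000 = 54.7192 C/km

54.7192


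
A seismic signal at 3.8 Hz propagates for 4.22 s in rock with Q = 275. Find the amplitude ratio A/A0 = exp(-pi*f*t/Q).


pi*f*t/Q = pi*3.8*4.22/275 = 0.183195
A/A0 = exp(-0.183195) = 0.832606

0.832606


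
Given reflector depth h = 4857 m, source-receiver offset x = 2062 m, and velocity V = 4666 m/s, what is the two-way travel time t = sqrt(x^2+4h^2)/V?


x^2 + 4h^2 = 2062^2 + 4*4857^2 = 4251844 + 94361796 = 98613640
sqrt(98613640) = 9930.4401
t = 9930.4401 / 4666 = 2.1283 s

2.1283


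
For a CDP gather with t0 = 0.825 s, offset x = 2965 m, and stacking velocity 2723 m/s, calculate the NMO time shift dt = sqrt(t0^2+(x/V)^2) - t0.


x/Vnmo = 2965/2723 = 1.088873
(x/Vnmo)^2 = 1.185643
t0^2 = 0.680625
sqrt(0.680625 + 1.185643) = 1.366114
dt = 1.366114 - 0.825 = 0.541114

0.541114


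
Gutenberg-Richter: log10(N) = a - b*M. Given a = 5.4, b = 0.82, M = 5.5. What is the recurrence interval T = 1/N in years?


log10(N) = 5.4 - 0.82*5.5 = 0.89
N = 10^0.89 = 7.762471
T = 1/N = 1/7.762471 = 0.1288 years

0.1288


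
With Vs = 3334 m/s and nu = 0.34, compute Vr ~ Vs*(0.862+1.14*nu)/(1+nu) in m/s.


Numerator factor = 0.862 + 1.14*0.34 = 1.2496
Denominator = 1 + 0.34 = 1.34
Vr = 3334 * 1.2496 / 1.34 = 3109.08 m/s

3109.08


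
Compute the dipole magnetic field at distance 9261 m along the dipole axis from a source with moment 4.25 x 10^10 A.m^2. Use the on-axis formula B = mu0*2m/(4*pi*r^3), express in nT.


m = 4.25 x 10^10 = 42500000000 A.m^2
2m = 85000000000 A.m^2
r^3 = 9261^3 = 794280046581
B = (4pi*10^-7) * 85000000000 / (4*pi * 794280046581) * 1e9
= 106814.150222 / 9981217436927.31 * 1e9
= 10.7015 nT

10.7015


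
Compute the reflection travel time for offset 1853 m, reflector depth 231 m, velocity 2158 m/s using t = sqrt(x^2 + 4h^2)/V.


x^2 + 4h^2 = 1853^2 + 4*231^2 = 3433609 + 213444 = 3647053
sqrt(3647053) = 1909.7259
t = 1909.7259 / 2158 = 0.885 s

0.885


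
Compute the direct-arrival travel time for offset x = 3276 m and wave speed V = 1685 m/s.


t = x / V
= 3276 / 1685
= 1.9442 s

1.9442


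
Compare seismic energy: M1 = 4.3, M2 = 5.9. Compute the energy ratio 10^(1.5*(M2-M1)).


M2 - M1 = 5.9 - 4.3 = 1.6
1.5 * 1.6 = 2.4
ratio = 10^2.4 = 251.19

251.19


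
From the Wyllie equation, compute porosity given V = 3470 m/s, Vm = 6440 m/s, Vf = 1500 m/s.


1/V - 1/Vm = 1/3470 - 1/6440 = 0.0001329
1/Vf - 1/Vm = 1/1500 - 1/6440 = 0.00051139
phi = 0.0001329 / 0.00051139 = 0.2599

0.2599


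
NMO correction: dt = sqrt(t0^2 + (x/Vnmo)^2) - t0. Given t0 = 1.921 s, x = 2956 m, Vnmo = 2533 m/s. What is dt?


x/Vnmo = 2956/2533 = 1.166996
(x/Vnmo)^2 = 1.361879
t0^2 = 3.690241
sqrt(3.690241 + 1.361879) = 2.247692
dt = 2.247692 - 1.921 = 0.326692

0.326692


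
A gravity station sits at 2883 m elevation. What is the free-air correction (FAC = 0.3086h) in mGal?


FAC = 0.3086 * h
= 0.3086 * 2883
= 889.6938 mGal

889.6938


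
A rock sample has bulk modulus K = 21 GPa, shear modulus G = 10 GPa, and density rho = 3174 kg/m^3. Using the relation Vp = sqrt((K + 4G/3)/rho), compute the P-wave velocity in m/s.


First compute the effective modulus:
K + 4G/3 = 21e9 + 4*10e9/3 = 34333333333.33 Pa
Then divide by density:
34333333333.33 / 3174 = 10817055.2405 Pa/(kg/m^3)
Take the square root:
Vp = sqrt(10817055.2405) = 3288.93 m/s

3288.93


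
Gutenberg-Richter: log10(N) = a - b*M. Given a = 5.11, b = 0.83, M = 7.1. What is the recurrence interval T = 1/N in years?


log10(N) = 5.11 - 0.83*7.1 = -0.783
N = 10^-0.783 = 0.164816
T = 1/N = 1/0.164816 = 6.0674 years

6.0674


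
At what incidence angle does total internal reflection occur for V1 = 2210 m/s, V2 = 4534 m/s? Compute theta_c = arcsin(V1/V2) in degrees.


V1/V2 = 2210/4534 = 0.487428
theta_c = arcsin(0.487428) = 29.1717 degrees

29.1717


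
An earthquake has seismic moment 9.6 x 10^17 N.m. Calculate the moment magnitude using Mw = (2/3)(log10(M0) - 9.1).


log10(M0) = log10(9.6 x 10^17) = 17.9823
Mw = 2/3 * (17.9823 - 9.1)
= 2/3 * 8.8823
= 5.92

5.92


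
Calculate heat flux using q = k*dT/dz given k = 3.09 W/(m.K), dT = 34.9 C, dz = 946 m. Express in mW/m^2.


q = k * dT / dz * 1000
= 3.09 * 34.9 / 946 * 1000
= 0.113997 * 1000
= 113.9968 mW/m^2

113.9968


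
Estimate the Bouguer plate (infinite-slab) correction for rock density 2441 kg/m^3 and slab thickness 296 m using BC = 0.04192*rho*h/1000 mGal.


BC = 0.04192 * rho * h / 1000
= 0.04192 * 2441 * 296 / 1000
= 30.2887 mGal

30.2887


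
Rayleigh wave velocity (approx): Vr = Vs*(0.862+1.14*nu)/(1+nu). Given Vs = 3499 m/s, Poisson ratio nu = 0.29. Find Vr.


Numerator factor = 0.862 + 1.14*0.29 = 1.1926
Denominator = 1 + 0.29 = 1.29
Vr = 3499 * 1.1926 / 1.29 = 3234.81 m/s

3234.81


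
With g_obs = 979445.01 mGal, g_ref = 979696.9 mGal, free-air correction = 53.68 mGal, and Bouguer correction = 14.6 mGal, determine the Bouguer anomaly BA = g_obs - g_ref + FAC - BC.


BA = g_obs - g_ref + FAC - BC
= 979445.01 - 979696.9 + 53.68 - 14.6
= -212.81 mGal

-212.81


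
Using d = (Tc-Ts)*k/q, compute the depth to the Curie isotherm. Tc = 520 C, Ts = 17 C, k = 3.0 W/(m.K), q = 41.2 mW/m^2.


T_Curie - T_surf = 520 - 17 = 503 C
Convert q to W/m^2: 41.2 mW/m^2 = 0.0412 W/m^2
d = 503 * 3.0 / 0.0412 = 36626.21 m

36626.21


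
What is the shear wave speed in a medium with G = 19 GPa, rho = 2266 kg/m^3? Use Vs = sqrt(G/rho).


Convert G to Pa: G = 19e9 Pa
Compute G/rho = 19e9 / 2266 = 8384819.0644
Vs = sqrt(8384819.0644) = 2895.66 m/s

2895.66


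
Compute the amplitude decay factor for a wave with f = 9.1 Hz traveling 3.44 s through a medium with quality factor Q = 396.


pi*f*t/Q = pi*9.1*3.44/396 = 0.248344
A/A0 = exp(-0.248344) = 0.780091

0.780091


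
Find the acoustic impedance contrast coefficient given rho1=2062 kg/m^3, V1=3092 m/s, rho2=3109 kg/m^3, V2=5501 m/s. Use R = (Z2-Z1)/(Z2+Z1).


Z1 = 2062 * 3092 = 6375704
Z2 = 3109 * 5501 = 17102609
R = (17102609 - 6375704) / (17102609 + 6375704) = 10726905 / 23478313 = 0.4569

0.4569


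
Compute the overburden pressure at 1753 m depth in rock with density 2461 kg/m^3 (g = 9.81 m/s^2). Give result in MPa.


P = rho * g * z / 1e6
= 2461 * 9.81 * 1753 / 1e6
= 42321644.73 / 1e6
= 42.3216 MPa

42.3216


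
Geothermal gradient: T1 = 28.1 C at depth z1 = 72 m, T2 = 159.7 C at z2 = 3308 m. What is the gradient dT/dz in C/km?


dT = 159.7 - 28.1 = 131.6 C
dz = 3308 - 72 = 3236 m
gradient = dT/dz * 1000 = 131.6/3236 * 1000 = 40.6675 C/km

40.6675


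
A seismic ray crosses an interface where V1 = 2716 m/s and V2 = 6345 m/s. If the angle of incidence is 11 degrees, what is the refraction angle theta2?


sin(theta1) = sin(11 deg) = 0.190809
sin(theta2) = V2/V1 * sin(theta1) = 6345/2716 * 0.190809 = 0.44576
theta2 = arcsin(0.44576) = 26.4719 degrees

26.4719


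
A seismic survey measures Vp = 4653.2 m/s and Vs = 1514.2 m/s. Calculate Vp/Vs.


Vp/Vs = 4653.2 / 1514.2
= 3.073

3.073


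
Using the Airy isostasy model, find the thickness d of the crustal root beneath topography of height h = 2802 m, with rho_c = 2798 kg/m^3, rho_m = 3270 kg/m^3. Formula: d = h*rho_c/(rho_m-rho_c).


rho_m - rho_c = 3270 - 2798 = 472
d = 2802 * 2798 / 472
= 7839996 / 472
= 16610.16 m

16610.16


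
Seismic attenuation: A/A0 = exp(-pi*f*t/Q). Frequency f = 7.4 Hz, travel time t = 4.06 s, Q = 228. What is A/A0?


pi*f*t/Q = pi*7.4*4.06/228 = 0.413974
A/A0 = exp(-0.413974) = 0.661018

0.661018


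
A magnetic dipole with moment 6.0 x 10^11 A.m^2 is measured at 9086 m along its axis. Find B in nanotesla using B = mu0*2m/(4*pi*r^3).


m = 6.0 x 10^11 = 600000000000 A.m^2
2m = 1200000000000 A.m^2
r^3 = 9086^3 = 750098328056
B = (4pi*10^-7) * 1200000000000 / (4*pi * 750098328056) * 1e9
= 1507964.473723 / 9426013587562.87 * 1e9
= 159.979 nT

159.979


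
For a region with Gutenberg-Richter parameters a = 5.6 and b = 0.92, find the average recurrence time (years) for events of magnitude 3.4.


log10(N) = 5.6 - 0.92*3.4 = 2.472
N = 10^2.472 = 296.483139
T = 1/N = 1/296.483139 = 0.0034 years

0.0034


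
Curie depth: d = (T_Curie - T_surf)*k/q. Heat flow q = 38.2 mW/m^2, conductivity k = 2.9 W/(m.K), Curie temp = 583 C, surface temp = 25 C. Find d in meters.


T_Curie - T_surf = 583 - 25 = 558 C
Convert q to W/m^2: 38.2 mW/m^2 = 0.0382 W/m^2
d = 558 * 2.9 / 0.0382 = 42361.26 m

42361.26


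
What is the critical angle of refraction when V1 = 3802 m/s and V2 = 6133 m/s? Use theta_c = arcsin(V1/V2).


V1/V2 = 3802/6133 = 0.619925
theta_c = arcsin(0.619925) = 38.3107 degrees

38.3107


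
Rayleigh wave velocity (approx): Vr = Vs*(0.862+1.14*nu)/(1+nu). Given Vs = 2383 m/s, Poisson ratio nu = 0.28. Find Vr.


Numerator factor = 0.862 + 1.14*0.28 = 1.1812
Denominator = 1 + 0.28 = 1.28
Vr = 2383 * 1.1812 / 1.28 = 2199.06 m/s

2199.06


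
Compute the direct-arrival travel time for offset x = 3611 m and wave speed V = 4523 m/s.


t = x / V
= 3611 / 4523
= 0.7984 s

0.7984


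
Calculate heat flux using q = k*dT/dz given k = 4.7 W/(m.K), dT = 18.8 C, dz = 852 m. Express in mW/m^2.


q = k * dT / dz * 1000
= 4.7 * 18.8 / 852 * 1000
= 0.103709 * 1000
= 103.7089 mW/m^2

103.7089


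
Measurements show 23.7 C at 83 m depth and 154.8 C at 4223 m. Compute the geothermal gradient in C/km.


dT = 154.8 - 23.7 = 131.1 C
dz = 4223 - 83 = 4140 m
gradient = dT/dz * 1000 = 131.1/4140 * 1000 = 31.6667 C/km

31.6667


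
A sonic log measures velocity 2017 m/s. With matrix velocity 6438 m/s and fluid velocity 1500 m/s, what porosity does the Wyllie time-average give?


1/V - 1/Vm = 1/2017 - 1/6438 = 0.00034046
1/Vf - 1/Vm = 1/1500 - 1/6438 = 0.00051134
phi = 0.00034046 / 0.00051134 = 0.6658

0.6658


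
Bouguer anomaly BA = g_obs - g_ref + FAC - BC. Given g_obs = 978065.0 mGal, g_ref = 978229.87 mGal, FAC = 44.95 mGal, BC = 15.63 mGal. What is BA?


BA = g_obs - g_ref + FAC - BC
= 978065.0 - 978229.87 + 44.95 - 15.63
= -135.55 mGal

-135.55


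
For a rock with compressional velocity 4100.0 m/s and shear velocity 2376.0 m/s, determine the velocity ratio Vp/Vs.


Vp/Vs = 4100.0 / 2376.0
= 1.7256

1.7256


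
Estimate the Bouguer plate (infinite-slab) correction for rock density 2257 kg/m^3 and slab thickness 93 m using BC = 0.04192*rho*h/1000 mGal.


BC = 0.04192 * rho * h / 1000
= 0.04192 * 2257 * 93 / 1000
= 8.799 mGal

8.799


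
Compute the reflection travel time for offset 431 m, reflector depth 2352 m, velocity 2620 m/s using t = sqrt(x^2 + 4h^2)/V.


x^2 + 4h^2 = 431^2 + 4*2352^2 = 185761 + 22127616 = 22313377
sqrt(22313377) = 4723.7037
t = 4723.7037 / 2620 = 1.8029 s

1.8029


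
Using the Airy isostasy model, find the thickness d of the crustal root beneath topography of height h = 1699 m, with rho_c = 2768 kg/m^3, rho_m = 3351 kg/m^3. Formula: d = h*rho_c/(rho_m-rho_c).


rho_m - rho_c = 3351 - 2768 = 583
d = 1699 * 2768 / 583
= 4702832 / 583
= 8066.61 m

8066.61


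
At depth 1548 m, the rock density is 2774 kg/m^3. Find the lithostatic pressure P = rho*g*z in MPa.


P = rho * g * z / 1e6
= 2774 * 9.81 * 1548 / 1e6
= 42125631.12 / 1e6
= 42.1256 MPa

42.1256


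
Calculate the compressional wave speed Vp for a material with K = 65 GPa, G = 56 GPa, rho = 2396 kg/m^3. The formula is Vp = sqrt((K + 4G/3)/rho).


First compute the effective modulus:
K + 4G/3 = 65e9 + 4*56e9/3 = 139666666666.67 Pa
Then divide by density:
139666666666.67 / 2396 = 58291597.1063 Pa/(kg/m^3)
Take the square root:
Vp = sqrt(58291597.1063) = 7634.89 m/s

7634.89


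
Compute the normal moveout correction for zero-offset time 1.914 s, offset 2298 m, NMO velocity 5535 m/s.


x/Vnmo = 2298/5535 = 0.415176
(x/Vnmo)^2 = 0.172371
t0^2 = 3.663396
sqrt(3.663396 + 0.172371) = 1.958511
dt = 1.958511 - 1.914 = 0.044511

0.044511


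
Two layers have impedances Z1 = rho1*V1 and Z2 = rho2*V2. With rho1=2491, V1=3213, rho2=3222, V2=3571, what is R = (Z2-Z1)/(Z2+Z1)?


Z1 = 2491 * 3213 = 8003583
Z2 = 3222 * 3571 = 11505762
R = (11505762 - 8003583) / (11505762 + 8003583) = 3502179 / 19509345 = 0.1795

0.1795


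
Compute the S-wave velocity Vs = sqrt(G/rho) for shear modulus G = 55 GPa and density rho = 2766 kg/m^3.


Convert G to Pa: G = 55e9 Pa
Compute G/rho = 55e9 / 2766 = 19884309.4722
Vs = sqrt(19884309.4722) = 4459.18 m/s

4459.18


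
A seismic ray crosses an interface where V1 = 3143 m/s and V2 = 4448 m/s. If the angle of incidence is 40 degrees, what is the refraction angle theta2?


sin(theta1) = sin(40 deg) = 0.642788
sin(theta2) = V2/V1 * sin(theta1) = 4448/3143 * 0.642788 = 0.909678
theta2 = arcsin(0.909678) = 65.4609 degrees

65.4609


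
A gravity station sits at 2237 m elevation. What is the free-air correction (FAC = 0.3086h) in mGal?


FAC = 0.3086 * h
= 0.3086 * 2237
= 690.3382 mGal

690.3382


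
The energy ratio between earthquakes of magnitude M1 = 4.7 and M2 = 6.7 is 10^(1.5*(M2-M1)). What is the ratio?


M2 - M1 = 6.7 - 4.7 = 2.0
1.5 * 2.0 = 3.0
ratio = 10^3.0 = 1000.0

1000.0


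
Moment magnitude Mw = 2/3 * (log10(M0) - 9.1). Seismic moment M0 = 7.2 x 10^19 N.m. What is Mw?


log10(M0) = log10(7.2 x 10^19) = 19.8573
Mw = 2/3 * (19.8573 - 9.1)
= 2/3 * 10.7573
= 7.17

7.17


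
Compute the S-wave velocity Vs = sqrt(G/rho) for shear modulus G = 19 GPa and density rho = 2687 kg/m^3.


Convert G to Pa: G = 19e9 Pa
Compute G/rho = 19e9 / 2687 = 7071082.9922
Vs = sqrt(7071082.9922) = 2659.15 m/s

2659.15


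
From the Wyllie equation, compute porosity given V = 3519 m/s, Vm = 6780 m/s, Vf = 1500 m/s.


1/V - 1/Vm = 1/3519 - 1/6780 = 0.00013668
1/Vf - 1/Vm = 1/1500 - 1/6780 = 0.00051917
phi = 0.00013668 / 0.00051917 = 0.2633

0.2633


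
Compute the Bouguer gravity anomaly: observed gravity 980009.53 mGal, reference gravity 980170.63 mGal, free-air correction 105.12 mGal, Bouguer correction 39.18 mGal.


BA = g_obs - g_ref + FAC - BC
= 980009.53 - 980170.63 + 105.12 - 39.18
= -95.16 mGal

-95.16


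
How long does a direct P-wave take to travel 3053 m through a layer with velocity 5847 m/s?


t = x / V
= 3053 / 5847
= 0.5221 s

0.5221


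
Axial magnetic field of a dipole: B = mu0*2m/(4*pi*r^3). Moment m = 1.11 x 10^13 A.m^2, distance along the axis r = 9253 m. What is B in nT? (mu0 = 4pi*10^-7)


m = 1.11 x 10^13 = 11100000000000 A.m^2
2m = 22200000000000 A.m^2
r^3 = 9253^3 = 792223437277
B = (4pi*10^-7) * 22200000000000 / (4*pi * 792223437277) * 1e9
= 27897342.763877 / 9955373322204.31 * 1e9
= 2802.2397 nT

2802.2397


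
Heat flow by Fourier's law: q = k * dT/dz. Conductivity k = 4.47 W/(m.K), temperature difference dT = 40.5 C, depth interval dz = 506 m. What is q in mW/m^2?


q = k * dT / dz * 1000
= 4.47 * 40.5 / 506 * 1000
= 0.357777 * 1000
= 357.7767 mW/m^2

357.7767


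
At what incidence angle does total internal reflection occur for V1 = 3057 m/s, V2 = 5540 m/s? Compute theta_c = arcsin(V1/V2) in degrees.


V1/V2 = 3057/5540 = 0.551805
theta_c = arcsin(0.551805) = 33.4909 degrees

33.4909


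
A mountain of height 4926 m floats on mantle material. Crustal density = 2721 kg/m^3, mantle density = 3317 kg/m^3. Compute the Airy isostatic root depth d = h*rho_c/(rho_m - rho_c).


rho_m - rho_c = 3317 - 2721 = 596
d = 4926 * 2721 / 596
= 13403646 / 596
= 22489.34 m

22489.34


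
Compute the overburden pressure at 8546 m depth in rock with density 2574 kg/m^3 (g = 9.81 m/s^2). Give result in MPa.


P = rho * g * z / 1e6
= 2574 * 9.81 * 8546 / 1e6
= 215794533.24 / 1e6
= 215.7945 MPa

215.7945


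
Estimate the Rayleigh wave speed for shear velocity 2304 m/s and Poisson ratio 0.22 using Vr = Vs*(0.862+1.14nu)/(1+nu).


Numerator factor = 0.862 + 1.14*0.22 = 1.1128
Denominator = 1 + 0.22 = 1.22
Vr = 2304 * 1.1128 / 1.22 = 2101.55 m/s

2101.55


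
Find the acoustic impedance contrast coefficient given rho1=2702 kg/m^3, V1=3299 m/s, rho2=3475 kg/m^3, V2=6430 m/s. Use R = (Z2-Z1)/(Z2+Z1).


Z1 = 2702 * 3299 = 8913898
Z2 = 3475 * 6430 = 22344250
R = (22344250 - 8913898) / (22344250 + 8913898) = 13430352 / 31258148 = 0.4297

0.4297


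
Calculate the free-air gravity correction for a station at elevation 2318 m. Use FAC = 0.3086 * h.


FAC = 0.3086 * h
= 0.3086 * 2318
= 715.3348 mGal

715.3348


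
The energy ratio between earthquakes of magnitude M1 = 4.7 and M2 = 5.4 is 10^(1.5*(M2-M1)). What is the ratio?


M2 - M1 = 5.4 - 4.7 = 0.7
1.5 * 0.7 = 1.05
ratio = 10^1.05 = 11.22

11.22


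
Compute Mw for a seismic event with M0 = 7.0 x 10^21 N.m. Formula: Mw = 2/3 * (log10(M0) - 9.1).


log10(M0) = log10(7.0 x 10^21) = 21.8451
Mw = 2/3 * (21.8451 - 9.1)
= 2/3 * 12.7451
= 8.5

8.5


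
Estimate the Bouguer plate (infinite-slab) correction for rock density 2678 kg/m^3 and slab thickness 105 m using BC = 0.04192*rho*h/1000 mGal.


BC = 0.04192 * rho * h / 1000
= 0.04192 * 2678 * 105 / 1000
= 11.7875 mGal

11.7875


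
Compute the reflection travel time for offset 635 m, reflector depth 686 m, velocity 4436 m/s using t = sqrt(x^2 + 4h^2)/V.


x^2 + 4h^2 = 635^2 + 4*686^2 = 403225 + 1882384 = 2285609
sqrt(2285609) = 1511.8231
t = 1511.8231 / 4436 = 0.3408 s

0.3408


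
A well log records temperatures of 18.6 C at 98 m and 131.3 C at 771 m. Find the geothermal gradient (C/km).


dT = 131.3 - 18.6 = 112.7 C
dz = 771 - 98 = 673 m
gradient = dT/dz * 1000 = 112.7/673 * 1000 = 167.4591 C/km

167.4591


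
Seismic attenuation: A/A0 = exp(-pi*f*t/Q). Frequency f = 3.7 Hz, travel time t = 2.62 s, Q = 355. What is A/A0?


pi*f*t/Q = pi*3.7*2.62/355 = 0.085788
A/A0 = exp(-0.085788) = 0.917789

0.917789


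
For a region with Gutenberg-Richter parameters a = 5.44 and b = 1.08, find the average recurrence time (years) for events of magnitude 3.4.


log10(N) = 5.44 - 1.08*3.4 = 1.768
N = 10^1.768 = 58.613816
T = 1/N = 1/58.613816 = 0.0171 years

0.0171


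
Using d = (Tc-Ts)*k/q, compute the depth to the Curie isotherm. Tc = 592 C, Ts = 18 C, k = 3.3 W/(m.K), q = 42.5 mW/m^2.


T_Curie - T_surf = 592 - 18 = 574 C
Convert q to W/m^2: 42.5 mW/m^2 = 0.0425 W/m^2
d = 574 * 3.3 / 0.0425 = 44569.41 m

44569.41


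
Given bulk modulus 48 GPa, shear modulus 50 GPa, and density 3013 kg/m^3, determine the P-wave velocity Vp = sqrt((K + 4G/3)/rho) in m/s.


First compute the effective modulus:
K + 4G/3 = 48e9 + 4*50e9/3 = 114666666666.67 Pa
Then divide by density:
114666666666.67 / 3013 = 38057307.2243 Pa/(kg/m^3)
Take the square root:
Vp = sqrt(38057307.2243) = 6169.06 m/s

6169.06


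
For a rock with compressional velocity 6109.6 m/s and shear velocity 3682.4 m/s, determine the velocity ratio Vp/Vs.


Vp/Vs = 6109.6 / 3682.4
= 1.6591

1.6591


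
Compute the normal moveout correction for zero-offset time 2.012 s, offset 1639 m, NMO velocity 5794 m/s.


x/Vnmo = 1639/5794 = 0.282879
(x/Vnmo)^2 = 0.08002
t0^2 = 4.048144
sqrt(4.048144 + 0.08002) = 2.031788
dt = 2.031788 - 2.012 = 0.019788

0.019788


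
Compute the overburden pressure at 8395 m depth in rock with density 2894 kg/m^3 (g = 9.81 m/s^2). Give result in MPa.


P = rho * g * z / 1e6
= 2894 * 9.81 * 8395 / 1e6
= 238335225.3 / 1e6
= 238.3352 MPa

238.3352


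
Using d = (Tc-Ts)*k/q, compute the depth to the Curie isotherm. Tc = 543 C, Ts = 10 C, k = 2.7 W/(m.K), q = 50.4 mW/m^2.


T_Curie - T_surf = 543 - 10 = 533 C
Convert q to W/m^2: 50.4 mW/m^2 = 0.0504 W/m^2
d = 533 * 2.7 / 0.0504 = 28553.57 m

28553.57


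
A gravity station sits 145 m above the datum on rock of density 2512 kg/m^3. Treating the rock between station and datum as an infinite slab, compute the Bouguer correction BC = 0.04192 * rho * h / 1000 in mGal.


BC = 0.04192 * rho * h / 1000
= 0.04192 * 2512 * 145 / 1000
= 15.2689 mGal

15.2689


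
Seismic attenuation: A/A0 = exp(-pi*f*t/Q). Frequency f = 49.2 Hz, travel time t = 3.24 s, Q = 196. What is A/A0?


pi*f*t/Q = pi*49.2*3.24/196 = 2.555077
A/A0 = exp(-2.555077) = 0.077686

0.077686
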